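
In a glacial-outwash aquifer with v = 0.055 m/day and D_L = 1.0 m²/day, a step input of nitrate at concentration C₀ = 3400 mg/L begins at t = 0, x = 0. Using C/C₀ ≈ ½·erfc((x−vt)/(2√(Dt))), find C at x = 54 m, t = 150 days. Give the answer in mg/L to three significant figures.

For a continuous step input, C/C₀ ≈ ½·erfc((x−vt)/(2√(Dt))).
vt = 0.055 × 150 = 8.25 m and 2√(Dt) = 2√(1.0 × 150) = 24.49 m.
Argument (x−vt)/(2√(Dt)) = (54 − 8.25)/24.49 = 1.868; ½·erfc(1.868) = 0.004124.
C = 3400 × 0.004124 = 14.0 mg/L.

14.0 mg/L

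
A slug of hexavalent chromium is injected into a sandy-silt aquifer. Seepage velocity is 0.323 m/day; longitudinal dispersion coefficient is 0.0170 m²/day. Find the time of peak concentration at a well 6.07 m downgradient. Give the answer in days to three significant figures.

For the 1D instantaneous-source solution, setting ∂C/∂t = 0 at fixed x gives v²t² + 2Dt − x² = 0, so t = (√(D² + v²x²) − D)/v².
√(D² + v²x²) = √(0.0170² + 0.323² × 6.07²) = 1.961; v² = 0.104329.
t = (1.961 − 0.0170)/0.104329 = 18.6 days (vs. the pure-advection estimate x/v = 18.8 d).

18.6 days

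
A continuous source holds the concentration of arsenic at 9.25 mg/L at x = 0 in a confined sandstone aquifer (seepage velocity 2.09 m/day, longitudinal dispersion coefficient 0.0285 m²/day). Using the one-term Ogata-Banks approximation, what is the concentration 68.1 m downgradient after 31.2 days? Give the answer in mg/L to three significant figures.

For a continuous step input, C/C₀ ≈ ½·erfc((x−vt)/(2√(Dt))).
vt = 2.09 × 31.2 = 65.208 m and 2√(Dt) = 2√(0.0285 × 31.2) = 1.886 m.
Argument (x−vt)/(2√(Dt)) = (68.1 − 65.208)/1.886 = 1.533; ½·erfc(1.533) = 0.01508.
C = 9.25 × 0.01508 = 0.139 mg/L.

0.139 mg/L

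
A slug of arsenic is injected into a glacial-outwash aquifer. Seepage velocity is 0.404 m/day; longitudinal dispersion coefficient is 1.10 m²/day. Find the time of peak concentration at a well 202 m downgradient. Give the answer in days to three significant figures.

For the 1D instantaneous-source solution, setting ∂C/∂t = 0 at fixed x gives v²t² + 2Dt − x² = 0, so t = (√(D² + v²x²) − D)/v².
√(D² + v²x²) = √(1.10² + 0.404² × 202²) = 81.62; v² = 0.163216.
t = (81.62 − 1.10)/0.163216 = 493 days (vs. the pure-advection estimate x/v = 500 d).

493 days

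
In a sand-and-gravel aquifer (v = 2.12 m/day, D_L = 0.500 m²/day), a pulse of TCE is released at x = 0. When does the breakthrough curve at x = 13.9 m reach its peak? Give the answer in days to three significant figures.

6.45 days

For the 1D instantaneous-source solution, setting ∂C/∂t = 0 at fixed x gives v²t² + 2Dt − x² = 0, so t = (√(D² + v²x²) − D)/v².
√(D² + v²x²) = √(0.500² + 2.12² × 13.9²) = 29.47; v² = 4.4944.
t = (29.47 − 0.500)/4.4944 = 6.45 days (vs. the pure-advection estimate x/v = 6.56 d).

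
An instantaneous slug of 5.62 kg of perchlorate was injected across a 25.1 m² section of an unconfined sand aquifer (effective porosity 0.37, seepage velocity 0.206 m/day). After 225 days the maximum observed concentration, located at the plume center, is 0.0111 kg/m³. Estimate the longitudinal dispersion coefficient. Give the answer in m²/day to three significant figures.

At the plume center C_max = M/(n_e·A·√(4πDt)), so D = M²/(4πt·(n_e·A·C_max)²).
n_e·A·C_max = 0.37 × 25.1 × 0.0111 = 0.1031 kg/m.
D = 5.62²/(4π × 225 × 0.1031²) = 1.05 m²/day.

1.05 m²/day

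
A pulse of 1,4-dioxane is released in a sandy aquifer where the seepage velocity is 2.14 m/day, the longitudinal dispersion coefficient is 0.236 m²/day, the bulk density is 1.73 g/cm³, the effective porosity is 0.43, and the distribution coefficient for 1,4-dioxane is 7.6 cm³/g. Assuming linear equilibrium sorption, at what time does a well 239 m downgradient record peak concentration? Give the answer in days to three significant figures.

Retardation factor R = 1 + ρ_b·K_d/n = 1 + 1.73 × 7.6/0.43 = 31.58.
Sorption retards both mechanisms: v_R = v/R = 0.06776 m/day, D_R = D/R = 0.007473 m²/day.
Peak time from v_R²t² + 2D_R t − x² = 0: t = (√(D_R² + v_R²x²) − D_R)/v_R².
√(D_R² + v_R²x²) = √(0.007473² + 0.06776² × 239²) = 16.19; v_R² = 0.004591.
t = (16.19 − 0.007473)/0.004591 = 3520 days.

3520 days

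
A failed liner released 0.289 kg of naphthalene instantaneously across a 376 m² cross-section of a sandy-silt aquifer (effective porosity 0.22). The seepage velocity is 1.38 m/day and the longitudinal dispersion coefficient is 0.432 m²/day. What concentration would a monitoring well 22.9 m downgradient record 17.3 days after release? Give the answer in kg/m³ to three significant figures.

0.000349 kg/m³

For an instantaneous plane source, C(x,t) = M/(n_e·A·√(4πDt)) · exp(−(x−vt)²/(4Dt)), with n_e·A the pore (flow) area.
Plume center vt = 1.38 × 17.3 = 23.874 m, so the well at 22.9 m is 0.974 m upgradient of the peak.
√(4πDt) = 9.691 m, giving peak height M/(n_e·A·√(4πDt)) = 0.289/(0.22 × 376 × 9.691) = 0.0003605 kg/m³.
(x−vt)²/(4Dt) = (-0.974)²/(4 × 0.432 × 17.3) = 0.03173; exp(−0.03173) = 0.9688.
C = 0.0003605 × 0.9688 = 0.000349 kg/m³.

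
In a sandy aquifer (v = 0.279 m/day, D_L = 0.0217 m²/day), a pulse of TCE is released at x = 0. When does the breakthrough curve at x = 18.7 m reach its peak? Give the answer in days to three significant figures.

For the 1D instantaneous-source solution, setting ∂C/∂t = 0 at fixed x gives v²t² + 2Dt − x² = 0, so t = (√(D² + v²x²) − D)/v².
√(D² + v²x²) = √(0.0217² + 0.279² × 18.7²) = 5.217; v² = 0.077841.
t = (5.217 − 0.0217)/0.077841 = 66.7 days (vs. the pure-advection estimate x/v = 67.0 d).

66.7 days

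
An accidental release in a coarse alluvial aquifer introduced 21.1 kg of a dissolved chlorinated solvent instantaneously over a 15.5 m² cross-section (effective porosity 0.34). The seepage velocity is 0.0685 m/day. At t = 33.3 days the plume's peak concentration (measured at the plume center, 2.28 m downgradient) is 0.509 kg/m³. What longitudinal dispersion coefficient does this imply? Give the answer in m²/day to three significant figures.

0.148 m²/day

At the plume center C_max = M/(n_e·A·√(4πDt)), so D = M²/(4πt·(n_e·A·C_max)²).
n_e·A·C_max = 0.34 × 15.5 × 0.509 = 2.682 kg/m.
D = 21.1²/(4π × 33.3 × 2.682²) = 0.148 m²/day.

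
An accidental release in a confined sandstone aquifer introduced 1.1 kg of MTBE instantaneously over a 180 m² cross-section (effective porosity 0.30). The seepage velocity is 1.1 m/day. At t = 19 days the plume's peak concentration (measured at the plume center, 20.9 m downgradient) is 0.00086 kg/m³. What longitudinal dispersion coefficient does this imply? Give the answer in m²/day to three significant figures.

At the plume center C_max = M/(n_e·A·√(4πDt)), so D = M²/(4πt·(n_e·A·C_max)²).
n_e·A·C_max = 0.30 × 180 × 0.00086 = 0.04644 kg/m.
D = 1.1²/(4π × 19 × 0.04644²) = 2.35 m²/day.

2.35 m²/day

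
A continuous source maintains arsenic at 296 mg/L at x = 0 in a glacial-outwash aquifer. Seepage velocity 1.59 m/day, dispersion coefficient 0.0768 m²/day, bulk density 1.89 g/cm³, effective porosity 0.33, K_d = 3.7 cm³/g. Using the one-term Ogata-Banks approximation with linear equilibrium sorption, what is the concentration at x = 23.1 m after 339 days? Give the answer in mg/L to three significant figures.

231 mg/L

Retardation factor R = 1 + ρ_b·K_d/n = 1 + 1.89 × 3.7/0.33 = 22.19.
Sorption retards both mechanisms: v_R = v/R = 0.07165 m/day, D_R = D/R = 0.003461 m²/day.
v_R·t = 0.07165 × 339 = 24.28935 m; 2√(D_R t) = 2.166 m; argument = (23.1 − 24.28935)/2.166 = -0.5491.
C = C₀ × ½·erfc(-0.5491) = 296 × 0.7813 = 231 mg/L.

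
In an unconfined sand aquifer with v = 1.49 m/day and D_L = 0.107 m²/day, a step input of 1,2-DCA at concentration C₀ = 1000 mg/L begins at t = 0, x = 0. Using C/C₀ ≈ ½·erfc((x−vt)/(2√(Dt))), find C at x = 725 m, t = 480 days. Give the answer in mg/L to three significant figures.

167 mg/L

For a continuous step input, C/C₀ ≈ ½·erfc((x−vt)/(2√(Dt))).
vt = 1.49 × 480 = 715.2 m and 2√(Dt) = 2√(0.107 × 480) = 14.33 m.
Argument (x−vt)/(2√(Dt)) = (725 − 715.2)/14.33 = 0.6839; ½·erfc(0.6839) = 0.1667.
C = 1000 × 0.1667 = 167 mg/L.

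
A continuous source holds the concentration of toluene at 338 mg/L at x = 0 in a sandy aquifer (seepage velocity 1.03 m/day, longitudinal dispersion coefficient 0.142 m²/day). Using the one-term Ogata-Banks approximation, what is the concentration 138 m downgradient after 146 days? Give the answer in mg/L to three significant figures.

For a continuous step input, C/C₀ ≈ ½·erfc((x−vt)/(2√(Dt))).
vt = 1.03 × 146 = 150.38 m and 2√(Dt) = 2√(0.142 × 146) = 9.106 m.
Argument (x−vt)/(2√(Dt)) = (138 − 150.38)/9.106 = -1.360; ½·erfc(-1.360) = 0.9728.
C = 338 × 0.9728 = 329 mg/L.

329 mg/L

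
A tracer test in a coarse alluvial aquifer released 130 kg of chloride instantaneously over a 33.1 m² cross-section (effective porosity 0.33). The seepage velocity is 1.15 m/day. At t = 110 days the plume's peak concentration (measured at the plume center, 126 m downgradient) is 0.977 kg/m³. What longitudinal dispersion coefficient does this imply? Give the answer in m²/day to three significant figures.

0.107 m²/day

At the plume center C_max = M/(n_e·A·√(4πDt)), so D = M²/(4πt·(n_e·A·C_max)²).
n_e·A·C_max = 0.33 × 33.1 × 0.977 = 10.67 kg/m.
D = 130²/(4π × 110 × 10.67²) = 0.107 m²/day.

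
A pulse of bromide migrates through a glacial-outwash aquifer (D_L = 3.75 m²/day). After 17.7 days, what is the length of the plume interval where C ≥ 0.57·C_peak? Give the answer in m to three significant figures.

The plume is Gaussian with σ = √(2Dt) = √(2 × 3.75 × 17.7) = 11.52 m.
C/C_peak = exp(−Δx²/(2σ²)) = 0.57 ⇒ Δx = σ·√(−2 ln 0.57) = 11.52 × 1.060 = 12.21 m.
Width = 2Δx = 24.4 m.

24.4 m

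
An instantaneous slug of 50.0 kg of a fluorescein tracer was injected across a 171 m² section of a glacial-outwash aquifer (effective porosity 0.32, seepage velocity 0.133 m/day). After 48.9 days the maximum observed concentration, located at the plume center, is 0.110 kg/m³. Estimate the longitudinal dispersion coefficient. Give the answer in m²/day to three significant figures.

0.112 m²/day

At the plume center C_max = M/(n_e·A·√(4πDt)), so D = M²/(4πt·(n_e·A·C_max)²).
n_e·A·C_max = 0.32 × 171 × 0.110 = 6.019 kg/m.
D = 50.0²/(4π × 48.9 × 6.019²) = 0.112 m²/day.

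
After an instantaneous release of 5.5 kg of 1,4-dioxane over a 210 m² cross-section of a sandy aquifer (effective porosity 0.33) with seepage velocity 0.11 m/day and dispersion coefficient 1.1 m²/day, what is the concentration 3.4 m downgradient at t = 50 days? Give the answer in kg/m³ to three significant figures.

For an instantaneous plane source, C(x,t) = M/(n_e·A·√(4πDt)) · exp(−(x−vt)²/(4Dt)), with n_e·A the pore (flow) area.
Plume center vt = 0.11 × 50 = 5.5 m, so the well at 3.4 m is 2.1 m upgradient of the peak.
√(4πDt) = 26.29 m, giving peak height M/(n_e·A·√(4πDt)) = 5.5/(0.33 × 210 × 26.29) = 0.003019 kg/m³.
(x−vt)²/(4Dt) = (-2.1)²/(4 × 1.1 × 50) = 0.02005; exp(−0.02005) = 0.9801.
C = 0.003019 × 0.9801 = 0.00296 kg/m³.

0.00296 kg/m³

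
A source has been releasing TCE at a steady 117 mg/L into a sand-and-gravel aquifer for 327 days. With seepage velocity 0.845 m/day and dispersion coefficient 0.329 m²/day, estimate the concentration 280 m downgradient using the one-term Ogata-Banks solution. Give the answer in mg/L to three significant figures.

For a continuous step input, C/C₀ ≈ ½·erfc((x−vt)/(2√(Dt))).
vt = 0.845 × 327 = 276.315 m and 2√(Dt) = 2√(0.329 × 327) = 20.74 m.
Argument (x−vt)/(2√(Dt)) = (280 − 276.315)/20.74 = 0.1777; ½·erfc(0.1777) = 0.4008.
C = 117 × 0.4008 = 46.9 mg/L.

46.9 mg/L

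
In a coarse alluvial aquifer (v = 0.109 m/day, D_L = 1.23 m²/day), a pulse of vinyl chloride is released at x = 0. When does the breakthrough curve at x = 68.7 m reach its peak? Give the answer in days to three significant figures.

535 days

For the 1D instantaneous-source solution, setting ∂C/∂t = 0 at fixed x gives v²t² + 2Dt − x² = 0, so t = (√(D² + v²x²) − D)/v².
√(D² + v²x²) = √(1.23² + 0.109² × 68.7²) = 7.589; v² = 0.011881.
t = (7.589 − 1.23)/0.011881 = 535 days (vs. the pure-advection estimate x/v = 630 d).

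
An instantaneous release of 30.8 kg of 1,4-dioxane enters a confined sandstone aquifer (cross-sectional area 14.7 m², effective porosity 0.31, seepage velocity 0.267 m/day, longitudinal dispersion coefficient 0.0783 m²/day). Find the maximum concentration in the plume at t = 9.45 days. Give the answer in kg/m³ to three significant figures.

2.22 kg/m³

The peak of an instantaneous 1D plume sits at x = vt; there the Gaussian factor is 1 and C_max = M/(n_e·A·√(4πDt)), where n_e·A is the pore area the mass is dissolved in.
√(4πDt) = √(4π × 0.0783 × 9.45) = 3.049 m, so C_max = 30.8/(0.31 × 14.7 × 3.049) = 2.22 kg/m³.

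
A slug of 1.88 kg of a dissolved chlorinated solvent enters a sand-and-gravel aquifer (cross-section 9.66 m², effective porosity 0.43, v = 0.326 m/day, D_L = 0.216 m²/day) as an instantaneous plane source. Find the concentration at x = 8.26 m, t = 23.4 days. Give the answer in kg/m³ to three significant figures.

0.0557 kg/m³

For an instantaneous plane source, C(x,t) = M/(n_e·A·√(4πDt)) · exp(−(x−vt)²/(4Dt)), with n_e·A the pore (flow) area.
Plume center vt = 0.326 × 23.4 = 7.6284 m, so the well at 8.26 m is 0.6316 m downgradient of the peak.
√(4πDt) = 7.970 m, giving peak height M/(n_e·A·√(4πDt)) = 1.88/(0.43 × 9.66 × 7.970) = 0.05679 kg/m³.
(x−vt)²/(4Dt) = (0.6316)²/(4 × 0.216 × 23.4) = 0.01973; exp(−0.01973) = 0.9805.
C = 0.05679 × 0.9805 = 0.0557 kg/m³.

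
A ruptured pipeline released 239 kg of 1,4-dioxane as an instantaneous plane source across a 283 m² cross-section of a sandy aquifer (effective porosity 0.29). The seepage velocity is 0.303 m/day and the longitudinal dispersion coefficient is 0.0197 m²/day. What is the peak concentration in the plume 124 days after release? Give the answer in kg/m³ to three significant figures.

The peak of an instantaneous 1D plume sits at x = vt; there the Gaussian factor is 1 and C_max = M/(n_e·A·√(4πDt)), where n_e·A is the pore area the mass is dissolved in.
√(4πDt) = √(4π × 0.0197 × 124) = 5.540 m, so C_max = 239/(0.29 × 283 × 5.540) = 0.526 kg/m³.

0.526 kg/m³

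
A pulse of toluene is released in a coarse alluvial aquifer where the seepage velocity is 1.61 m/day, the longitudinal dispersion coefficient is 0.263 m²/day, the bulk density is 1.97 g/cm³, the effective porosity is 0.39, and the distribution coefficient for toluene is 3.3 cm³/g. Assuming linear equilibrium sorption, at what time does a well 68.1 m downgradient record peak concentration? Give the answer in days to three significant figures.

Retardation factor R = 1 + ρ_b·K_d/n = 1 + 1.97 × 3.3/0.39 = 17.67.
Sorption retards both mechanisms: v_R = v/R = 0.09111 m/day, D_R = D/R = 0.01488 m²/day.
Peak time from v_R²t² + 2D_R t − x² = 0: t = (√(D_R² + v_R²x²) − D_R)/v_R².
√(D_R² + v_R²x²) = √(0.01488² + 0.09111² × 68.1²) = 6.205; v_R² = 0.008301.
t = (6.205 − 0.01488)/0.008301 = 746 days.

746 days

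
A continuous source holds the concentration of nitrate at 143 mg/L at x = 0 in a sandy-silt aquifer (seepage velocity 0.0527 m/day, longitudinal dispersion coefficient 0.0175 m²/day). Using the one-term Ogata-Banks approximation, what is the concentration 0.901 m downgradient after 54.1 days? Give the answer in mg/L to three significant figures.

For a continuous step input, C/C₀ ≈ ½·erfc((x−vt)/(2√(Dt))).
vt = 0.0527 × 54.1 = 2.85107 m and 2√(Dt) = 2√(0.0175 × 54.1) = 1.946 m.
Argument (x−vt)/(2√(Dt)) = (0.901 − 2.85107)/1.946 = -1.002; ½·erfc(-1.002) = 0.9218.
C = 143 × 0.9218 = 132 mg/L.

132 mg/L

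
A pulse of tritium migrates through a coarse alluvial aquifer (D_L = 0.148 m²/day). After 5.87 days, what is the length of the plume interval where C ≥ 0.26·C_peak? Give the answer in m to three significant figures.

4.33 m

The plume is Gaussian with σ = √(2Dt) = √(2 × 0.148 × 5.87) = 1.318 m.
C/C_peak = exp(−Δx²/(2σ²)) = 0.26 ⇒ Δx = σ·√(−2 ln 0.26) = 1.318 × 1.641 = 2.163 m.
Width = 2Δx = 4.33 m.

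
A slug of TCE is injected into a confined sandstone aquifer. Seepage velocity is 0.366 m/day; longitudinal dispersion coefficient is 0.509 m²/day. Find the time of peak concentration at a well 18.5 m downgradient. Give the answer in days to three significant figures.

For the 1D instantaneous-source solution, setting ∂C/∂t = 0 at fixed x gives v²t² + 2Dt − x² = 0, so t = (√(D² + v²x²) − D)/v².
√(D² + v²x²) = √(0.509² + 0.366² × 18.5²) = 6.790; v² = 0.133956.
t = (6.790 − 0.509)/0.133956 = 46.9 days (vs. the pure-advection estimate x/v = 50.5 d).

46.9 days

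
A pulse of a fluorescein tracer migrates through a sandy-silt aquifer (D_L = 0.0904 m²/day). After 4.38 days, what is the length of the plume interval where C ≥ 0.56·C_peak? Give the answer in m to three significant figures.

The plume is Gaussian with σ = √(2Dt) = √(2 × 0.0904 × 4.38) = 0.8899 m.
C/C_peak = exp(−Δx²/(2σ²)) = 0.56 ⇒ Δx = σ·√(−2 ln 0.56) = 0.8899 × 1.077 = 0.9584 m.
Width = 2Δx = 1.92 m.

1.92 m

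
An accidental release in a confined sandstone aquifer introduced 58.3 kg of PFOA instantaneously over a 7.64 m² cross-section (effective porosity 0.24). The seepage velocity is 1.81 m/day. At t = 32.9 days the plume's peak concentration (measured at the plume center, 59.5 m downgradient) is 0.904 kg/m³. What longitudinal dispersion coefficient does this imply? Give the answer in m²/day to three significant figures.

2.99 m²/day

At the plume center C_max = M/(n_e·A·√(4πDt)), so D = M²/(4πt·(n_e·A·C_max)²).
n_e·A·C_max = 0.24 × 7.64 × 0.904 = 1.658 kg/m.
D = 58.3²/(4π × 32.9 × 1.658²) = 2.99 m²/day.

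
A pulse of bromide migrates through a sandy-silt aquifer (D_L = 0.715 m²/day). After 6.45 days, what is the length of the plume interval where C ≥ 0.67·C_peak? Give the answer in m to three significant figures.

5.44 m

The plume is Gaussian with σ = √(2Dt) = √(2 × 0.715 × 6.45) = 3.037 m.
C/C_peak = exp(−Δx²/(2σ²)) = 0.67 ⇒ Δx = σ·√(−2 ln 0.67) = 3.037 × 0.8950 = 2.718 m.
Width = 2Δx = 5.44 m.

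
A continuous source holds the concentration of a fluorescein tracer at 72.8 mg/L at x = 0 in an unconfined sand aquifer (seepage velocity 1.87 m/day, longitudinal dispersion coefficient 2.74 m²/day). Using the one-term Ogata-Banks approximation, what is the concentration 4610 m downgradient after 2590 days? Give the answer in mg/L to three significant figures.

71.0 mg/L

For a continuous step input, C/C₀ ≈ ½·erfc((x−vt)/(2√(Dt))).
vt = 1.87 × 2590 = 4843.3 m and 2√(Dt) = 2√(2.74 × 2590) = 168.5 m.
Argument (x−vt)/(2√(Dt)) = (4610 − 4843.3)/168.5 = -1.385; ½·erfc(-1.385) = 0.9749.
C = 72.8 × 0.9749 = 71.0 mg/L.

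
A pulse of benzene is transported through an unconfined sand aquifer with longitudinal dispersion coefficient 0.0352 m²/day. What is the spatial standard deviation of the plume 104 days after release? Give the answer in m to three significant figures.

2.71 m

Dispersive spreading gives a Gaussian with σ² = 2Dt; advection only shifts the center.
σ = √(2 × 0.0352 × 104) = 2.71 m.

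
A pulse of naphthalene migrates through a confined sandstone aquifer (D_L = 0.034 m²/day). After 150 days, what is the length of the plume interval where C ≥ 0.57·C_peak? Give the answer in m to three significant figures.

6.77 m

The plume is Gaussian with σ = √(2Dt) = √(2 × 0.034 × 150) = 3.194 m.
C/C_peak = exp(−Δx²/(2σ²)) = 0.57 ⇒ Δx = σ·√(−2 ln 0.57) = 3.194 × 1.060 = 3.386 m.
Width = 2Δx = 6.77 m.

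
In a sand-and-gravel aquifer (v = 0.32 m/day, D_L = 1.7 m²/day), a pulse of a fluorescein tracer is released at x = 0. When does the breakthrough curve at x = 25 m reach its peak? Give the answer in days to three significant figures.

63.3 days

For the 1D instantaneous-source solution, setting ∂C/∂t = 0 at fixed x gives v²t² + 2Dt − x² = 0, so t = (√(D² + v²x²) − D)/v².
√(D² + v²x²) = √(1.7² + 0.32² × 25²) = 8.179; v² = 0.1024.
t = (8.179 − 1.7)/0.1024 = 63.3 days (vs. the pure-advection estimate x/v = 78.1 d).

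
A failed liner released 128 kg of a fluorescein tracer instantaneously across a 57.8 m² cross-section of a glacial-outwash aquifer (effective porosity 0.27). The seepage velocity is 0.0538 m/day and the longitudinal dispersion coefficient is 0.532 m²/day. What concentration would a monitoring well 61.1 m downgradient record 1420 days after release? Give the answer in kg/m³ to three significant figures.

For an instantaneous plane source, C(x,t) = M/(n_e·A·√(4πDt)) · exp(−(x−vt)²/(4Dt)), with n_e·A the pore (flow) area.
Plume center vt = 0.0538 × 1420 = 76.396 m, so the well at 61.1 m is 15.296 m upgradient of the peak.
√(4πDt) = 97.43 m, giving peak height M/(n_e·A·√(4πDt)) = 128/(0.27 × 57.8 × 97.43) = 0.08418 kg/m³.
(x−vt)²/(4Dt) = (-15.296)²/(4 × 0.532 × 1420) = 0.07743; exp(−0.07743) = 0.9255.
C = 0.08418 × 0.9255 = 0.0779 kg/m³.

0.0779 kg/m³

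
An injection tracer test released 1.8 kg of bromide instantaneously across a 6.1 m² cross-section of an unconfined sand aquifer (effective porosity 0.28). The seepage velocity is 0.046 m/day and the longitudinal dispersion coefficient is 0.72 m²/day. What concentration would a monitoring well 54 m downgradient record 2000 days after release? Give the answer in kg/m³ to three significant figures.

For an instantaneous plane source, C(x,t) = M/(n_e·A·√(4πDt)) · exp(−(x−vt)²/(4Dt)), with n_e·A the pore (flow) area.
Plume center vt = 0.046 × 2000 = 92 m, so the well at 54 m is 38 m upgradient of the peak.
√(4πDt) = 134.5 m, giving peak height M/(n_e·A·√(4πDt)) = 1.8/(0.28 × 6.1 × 134.5) = 0.007835 kg/m³.
(x−vt)²/(4Dt) = (-38)²/(4 × 0.72 × 2000) = 0.2507; exp(−0.2507) = 0.7783.
C = 0.007835 × 0.7783 = 0.00610 kg/m³.

0.00610 kg/m³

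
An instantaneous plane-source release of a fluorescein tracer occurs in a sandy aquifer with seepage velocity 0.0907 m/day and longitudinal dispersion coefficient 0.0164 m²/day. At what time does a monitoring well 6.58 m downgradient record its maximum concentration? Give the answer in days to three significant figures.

70.6 days

For the 1D instantaneous-source solution, setting ∂C/∂t = 0 at fixed x gives v²t² + 2Dt − x² = 0, so t = (√(D² + v²x²) − D)/v².
√(D² + v²x²) = √(0.0164² + 0.0907² × 6.58²) = 0.5970; v² = 0.00822649.
t = (0.5970 − 0.0164)/0.00822649 = 70.6 days (vs. the pure-advection estimate x/v = 72.5 d).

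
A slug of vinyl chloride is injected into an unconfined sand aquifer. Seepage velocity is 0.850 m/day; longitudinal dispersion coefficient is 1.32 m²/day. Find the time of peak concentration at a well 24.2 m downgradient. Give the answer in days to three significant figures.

For the 1D instantaneous-source solution, setting ∂C/∂t = 0 at fixed x gives v²t² + 2Dt − x² = 0, so t = (√(D² + v²x²) − D)/v².
√(D² + v²x²) = √(1.32² + 0.850² × 24.2²) = 20.61; v² = 0.7225.
t = (20.61 − 1.32)/0.7225 = 26.7 days (vs. the pure-advection estimate x/v = 28.5 d).

26.7 days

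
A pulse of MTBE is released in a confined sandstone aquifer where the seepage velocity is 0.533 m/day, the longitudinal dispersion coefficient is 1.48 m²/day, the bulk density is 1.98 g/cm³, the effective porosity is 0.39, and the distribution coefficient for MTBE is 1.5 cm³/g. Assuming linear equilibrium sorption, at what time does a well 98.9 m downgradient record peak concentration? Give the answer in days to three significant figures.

1550 days

Retardation factor R = 1 + ρ_b·K_d/n = 1 + 1.98 × 1.5/0.39 = 8.615.
Sorption retards both mechanisms: v_R = v/R = 0.06187 m/day, D_R = D/R = 0.1718 m²/day.
Peak time from v_R²t² + 2D_R t − x² = 0: t = (√(D_R² + v_R²x²) − D_R)/v_R².
√(D_R² + v_R²x²) = √(0.1718² + 0.06187² × 98.9²) = 6.121; v_R² = 0.003828.
t = (6.121 − 0.1718)/0.003828 = 1550 days.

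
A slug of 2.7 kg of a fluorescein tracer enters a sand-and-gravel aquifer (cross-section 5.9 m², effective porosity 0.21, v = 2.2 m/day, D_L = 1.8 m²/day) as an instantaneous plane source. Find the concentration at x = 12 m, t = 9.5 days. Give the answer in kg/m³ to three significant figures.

For an instantaneous plane source, C(x,t) = M/(n_e·A·√(4πDt)) · exp(−(x−vt)²/(4Dt)), with n_e·A the pore (flow) area.
Plume center vt = 2.2 × 9.5 = 20.9 m, so the well at 12 m is 8.9 m upgradient of the peak.
√(4πDt) = 14.66 m, giving peak height M/(n_e·A·√(4πDt)) = 2.7/(0.21 × 5.9 × 14.66) = 0.1486 kg/m³.
(x−vt)²/(4Dt) = (-8.9)²/(4 × 1.8 × 9.5) = 1.158; exp(−1.158) = 0.3141.
C = 0.1486 × 0.3141 = 0.0467 kg/m³.

0.0467 kg/m³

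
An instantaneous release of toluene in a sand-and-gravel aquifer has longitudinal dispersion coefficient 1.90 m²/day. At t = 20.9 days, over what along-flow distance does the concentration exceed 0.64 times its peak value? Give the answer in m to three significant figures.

16.8 m

The plume is Gaussian with σ = √(2Dt) = √(2 × 1.90 × 20.9) = 8.912 m.
C/C_peak = exp(−Δx²/(2σ²)) = 0.64 ⇒ Δx = σ·√(−2 ln 0.64) = 8.912 × 0.9448 = 8.420 m.
Width = 2Δx = 16.8 m.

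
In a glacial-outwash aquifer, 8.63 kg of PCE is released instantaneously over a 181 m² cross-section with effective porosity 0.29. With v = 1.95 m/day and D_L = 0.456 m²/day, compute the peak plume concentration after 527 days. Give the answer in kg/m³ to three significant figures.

The peak of an instantaneous 1D plume sits at x = vt; there the Gaussian factor is 1 and C_max = M/(n_e·A·√(4πDt)), where n_e·A is the pore area the mass is dissolved in.
√(4πDt) = √(4π × 0.456 × 527) = 54.95 m, so C_max = 8.63/(0.29 × 181 × 54.95) = 0.00299 kg/m³.

0.00299 kg/m³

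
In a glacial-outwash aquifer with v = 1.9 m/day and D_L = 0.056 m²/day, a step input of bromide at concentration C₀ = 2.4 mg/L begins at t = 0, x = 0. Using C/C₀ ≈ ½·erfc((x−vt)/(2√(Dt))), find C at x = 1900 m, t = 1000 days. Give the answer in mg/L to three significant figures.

For a continuous step input, C/C₀ ≈ ½·erfc((x−vt)/(2√(Dt))).
vt = 1.9 × 1000 = 1900 m and 2√(Dt) = 2√(0.056 × 1000) = 14.97 m.
Argument (x−vt)/(2√(Dt)) = (1900 − 1900)/14.97 = 0; ½·erfc(0) = 0.5000.
C = 2.4 × 0.5000 = 1.20 mg/L.

1.20 mg/L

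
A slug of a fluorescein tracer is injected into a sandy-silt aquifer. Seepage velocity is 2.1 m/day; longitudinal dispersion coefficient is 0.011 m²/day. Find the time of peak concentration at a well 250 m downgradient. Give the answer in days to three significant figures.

119 days

For the 1D instantaneous-source solution, setting ∂C/∂t = 0 at fixed x gives v²t² + 2Dt − x² = 0, so t = (√(D² + v²x²) − D)/v².
√(D² + v²x²) = √(0.011² + 2.1² × 250²) = 525.0; v² = 4.41.
t = (525.0 − 0.011)/4.41 = 119 days (vs. the pure-advection estimate x/v = 119 d).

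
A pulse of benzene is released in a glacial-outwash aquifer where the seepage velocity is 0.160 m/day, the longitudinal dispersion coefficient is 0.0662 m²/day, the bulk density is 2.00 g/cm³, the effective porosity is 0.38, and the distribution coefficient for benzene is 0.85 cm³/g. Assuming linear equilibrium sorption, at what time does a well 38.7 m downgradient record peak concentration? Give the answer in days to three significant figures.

Retardation factor R = 1 + ρ_b·K_d/n = 1 + 2.00 × 0.85/0.38 = 5.474.
Sorption retards both mechanisms: v_R = v/R = 0.02923 m/day, D_R = D/R = 0.01209 m²/day.
Peak time from v_R²t² + 2D_R t − x² = 0: t = (√(D_R² + v_R²x²) − D_R)/v_R².
√(D_R² + v_R²x²) = √(0.01209² + 0.02923² × 38.7²) = 1.131; v_R² = 0.0008544.
t = (1.131 − 0.01209)/0.0008544 = 1310 days.

1310 days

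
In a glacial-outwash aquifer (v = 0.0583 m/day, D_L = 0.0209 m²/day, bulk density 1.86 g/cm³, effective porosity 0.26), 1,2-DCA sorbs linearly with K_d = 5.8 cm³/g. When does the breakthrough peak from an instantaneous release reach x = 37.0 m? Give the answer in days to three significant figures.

Retardation factor R = 1 + ρ_b·K_d/n = 1 + 1.86 × 5.8/0.26 = 42.49.
Sorption retards both mechanisms: v_R = v/R = 0.001372 m/day, D_R = D/R = 0.0004919 m²/day.
Peak time from v_R²t² + 2D_R t − x² = 0: t = (√(D_R² + v_R²x²) − D_R)/v_R².
√(D_R² + v_R²x²) = √(0.0004919² + 0.001372² × 37.0²) = 0.05077; v_R² = 1.882e-06.
t = (0.05077 − 0.0004919)/1.882e-06 = 26700 days.

26700 days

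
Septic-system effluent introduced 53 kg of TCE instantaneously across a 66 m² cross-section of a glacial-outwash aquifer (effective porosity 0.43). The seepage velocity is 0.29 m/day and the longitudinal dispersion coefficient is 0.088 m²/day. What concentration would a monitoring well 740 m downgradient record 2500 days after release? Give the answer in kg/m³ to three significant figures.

0.0275 kg/m³

For an instantaneous plane source, C(x,t) = M/(n_e·A·√(4πDt)) · exp(−(x−vt)²/(4Dt)), with n_e·A the pore (flow) area.
Plume center vt = 0.29 × 2500 = 725 m, so the well at 740 m is 15 m downgradient of the peak.
√(4πDt) = 52.58 m, giving peak height M/(n_e·A·√(4πDt)) = 53/(0.43 × 66 × 52.58) = 0.03552 kg/m³.
(x−vt)²/(4Dt) = (15)²/(4 × 0.088 × 2500) = 0.2557; exp(−0.2557) = 0.7744.
C = 0.03552 × 0.7744 = 0.0275 kg/m³.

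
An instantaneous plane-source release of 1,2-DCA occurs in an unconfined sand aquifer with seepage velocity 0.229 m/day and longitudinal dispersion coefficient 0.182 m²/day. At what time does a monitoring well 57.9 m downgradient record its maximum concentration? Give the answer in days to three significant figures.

For the 1D instantaneous-source solution, setting ∂C/∂t = 0 at fixed x gives v²t² + 2Dt − x² = 0, so t = (√(D² + v²x²) − D)/v².
√(D² + v²x²) = √(0.182² + 0.229² × 57.9²) = 13.26; v² = 0.052441.
t = (13.26 − 0.182)/0.052441 = 249 days (vs. the pure-advection estimate x/v = 253 d).

249 days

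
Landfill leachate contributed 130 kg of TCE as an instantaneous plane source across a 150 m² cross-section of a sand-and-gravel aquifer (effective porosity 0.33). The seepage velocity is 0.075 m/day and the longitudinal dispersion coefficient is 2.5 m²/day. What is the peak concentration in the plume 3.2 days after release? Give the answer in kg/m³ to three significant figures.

The peak of an instantaneous 1D plume sits at x = vt; there the Gaussian factor is 1 and C_max = M/(n_e·A·√(4πDt)), where n_e·A is the pore area the mass is dissolved in.
√(4πDt) = √(4π × 2.5 × 3.2) = 10.03 m, so C_max = 130/(0.33 × 150 × 10.03) = 0.262 kg/m³.

0.262 kg/m³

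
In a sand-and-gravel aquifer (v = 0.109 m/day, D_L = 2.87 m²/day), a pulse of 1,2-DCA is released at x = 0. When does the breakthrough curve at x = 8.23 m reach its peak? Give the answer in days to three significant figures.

11.5 days

For the 1D instantaneous-source solution, setting ∂C/∂t = 0 at fixed x gives v²t² + 2Dt − x² = 0, so t = (√(D² + v²x²) − D)/v².
√(D² + v²x²) = √(2.87² + 0.109² × 8.23²) = 3.007; v² = 0.011881.
t = (3.007 − 2.87)/0.011881 = 11.5 days (vs. the pure-advection estimate x/v = 75.5 d).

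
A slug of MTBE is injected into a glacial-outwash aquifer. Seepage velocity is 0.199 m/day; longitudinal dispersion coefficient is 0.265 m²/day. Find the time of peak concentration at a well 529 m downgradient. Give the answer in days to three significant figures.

2650 days

For the 1D instantaneous-source solution, setting ∂C/∂t = 0 at fixed x gives v²t² + 2Dt − x² = 0, so t = (√(D² + v²x²) − D)/v².
√(D² + v²x²) = √(0.265² + 0.199² × 529²) = 105.3; v² = 0.039601.
t = (105.3 − 0.265)/0.039601 = 2650 days (vs. the pure-advection estimate x/v = 2660 d).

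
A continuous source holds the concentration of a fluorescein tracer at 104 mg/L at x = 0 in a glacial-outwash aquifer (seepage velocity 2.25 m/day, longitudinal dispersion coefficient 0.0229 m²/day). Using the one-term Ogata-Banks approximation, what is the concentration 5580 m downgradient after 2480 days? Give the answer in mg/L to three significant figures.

52.0 mg/L

For a continuous step input, C/C₀ ≈ ½·erfc((x−vt)/(2√(Dt))).
vt = 2.25 × 2480 = 5580 m and 2√(Dt) = 2√(0.0229 × 2480) = 15.07 m.
Argument (x−vt)/(2√(Dt)) = (5580 − 5580)/15.07 = 0; ½·erfc(0) = 0.5000.
C = 104 × 0.5000 = 52.0 mg/L.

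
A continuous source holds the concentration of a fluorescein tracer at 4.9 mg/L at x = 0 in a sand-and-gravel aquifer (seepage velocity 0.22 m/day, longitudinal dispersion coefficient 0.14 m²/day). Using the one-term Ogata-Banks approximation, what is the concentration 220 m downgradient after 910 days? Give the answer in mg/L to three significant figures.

0.526 mg/L

For a continuous step input, C/C₀ ≈ ½·erfc((x−vt)/(2√(Dt))).
vt = 0.22 × 910 = 200.2 m and 2√(Dt) = 2√(0.14 × 910) = 22.57 m.
Argument (x−vt)/(2√(Dt)) = (220 − 200.2)/22.57 = 0.8773; ½·erfc(0.8773) = 0.1074.
C = 4.9 × 0.1074 = 0.526 mg/L.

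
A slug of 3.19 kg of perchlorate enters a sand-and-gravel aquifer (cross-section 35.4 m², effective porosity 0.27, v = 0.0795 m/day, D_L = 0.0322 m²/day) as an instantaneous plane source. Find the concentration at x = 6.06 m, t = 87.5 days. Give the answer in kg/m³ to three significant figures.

For an instantaneous plane source, C(x,t) = M/(n_e·A·√(4πDt)) · exp(−(x−vt)²/(4Dt)), with n_e·A the pore (flow) area.
Plume center vt = 0.0795 × 87.5 = 6.95625 m, so the well at 6.06 m is 0.89625 m upgradient of the peak.
√(4πDt) = 5.950 m, giving peak height M/(n_e·A·√(4πDt)) = 3.19/(0.27 × 35.4 × 5.950) = 0.05609 kg/m³.
(x−vt)²/(4Dt) = (-0.89625)²/(4 × 0.0322 × 87.5) = 0.07127; exp(−0.07127) = 0.9312.
C = 0.05609 × 0.9312 = 0.0522 kg/m³.

0.0522 kg/m³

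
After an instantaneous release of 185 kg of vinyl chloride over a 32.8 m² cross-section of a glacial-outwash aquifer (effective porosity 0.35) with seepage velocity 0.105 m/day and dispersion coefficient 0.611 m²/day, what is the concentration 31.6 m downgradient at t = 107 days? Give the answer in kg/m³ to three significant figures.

0.115 kg/m³

For an instantaneous plane source, C(x,t) = M/(n_e·A·√(4πDt)) · exp(−(x−vt)²/(4Dt)), with n_e·A the pore (flow) area.
Plume center vt = 0.105 × 107 = 11.235 m, so the well at 31.6 m is 20.365 m downgradient of the peak.
√(4πDt) = 28.66 m, giving peak height M/(n_e·A·√(4πDt)) = 185/(0.35 × 32.8 × 28.66) = 0.5623 kg/m³.
(x−vt)²/(4Dt) = (20.365)²/(4 × 0.611 × 107) = 1.586; exp(−1.586) = 0.2047.
C = 0.5623 × 0.2047 = 0.115 kg/m³.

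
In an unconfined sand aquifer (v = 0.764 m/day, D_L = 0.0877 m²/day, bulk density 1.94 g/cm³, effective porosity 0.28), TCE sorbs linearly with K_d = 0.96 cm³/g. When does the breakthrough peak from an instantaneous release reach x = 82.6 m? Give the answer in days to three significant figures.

Retardation factor R = 1 + ρ_b·K_d/n = 1 + 1.94 × 0.96/0.28 = 7.651.
Sorption retards both mechanisms: v_R = v/R = 0.09986 m/day, D_R = D/R = 0.01146 m²/day.
Peak time from v_R²t² + 2D_R t − x² = 0: t = (√(D_R² + v_R²x²) − D_R)/v_R².
√(D_R² + v_R²x²) = √(0.01146² + 0.09986² × 82.6²) = 8.248; v_R² = 0.009972.
t = (8.248 − 0.01146)/0.009972 = 826 days.

826 days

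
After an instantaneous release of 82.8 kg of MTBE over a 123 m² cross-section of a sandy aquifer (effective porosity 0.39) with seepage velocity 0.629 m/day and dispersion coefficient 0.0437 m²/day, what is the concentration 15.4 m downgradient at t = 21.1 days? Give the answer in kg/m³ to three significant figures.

0.149 kg/m³

For an instantaneous plane source, C(x,t) = M/(n_e·A·√(4πDt)) · exp(−(x−vt)²/(4Dt)), with n_e·A the pore (flow) area.
Plume center vt = 0.629 × 21.1 = 13.2719 m, so the well at 15.4 m is 2.1281 m downgradient of the peak.
√(4πDt) = 3.404 m, giving peak height M/(n_e·A·√(4πDt)) = 82.8/(0.39 × 123 × 3.404) = 0.5071 kg/m³.
(x−vt)²/(4Dt) = (2.1281)²/(4 × 0.0437 × 21.1) = 1.228; exp(−1.228) = 0.2929.
C = 0.5071 × 0.2929 = 0.149 kg/m³.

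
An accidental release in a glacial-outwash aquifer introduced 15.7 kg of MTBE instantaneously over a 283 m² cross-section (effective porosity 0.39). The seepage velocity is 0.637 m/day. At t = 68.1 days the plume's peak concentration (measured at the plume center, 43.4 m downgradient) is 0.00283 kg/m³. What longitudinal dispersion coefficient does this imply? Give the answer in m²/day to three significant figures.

At the plume center C_max = M/(n_e·A·√(4πDt)), so D = M²/(4πt·(n_e·A·C_max)²).
n_e·A·C_max = 0.39 × 283 × 0.00283 = 0.3123 kg/m.
D = 15.7²/(4π × 68.1 × 0.3123²) = 2.95 m²/day.

2.95 m²/day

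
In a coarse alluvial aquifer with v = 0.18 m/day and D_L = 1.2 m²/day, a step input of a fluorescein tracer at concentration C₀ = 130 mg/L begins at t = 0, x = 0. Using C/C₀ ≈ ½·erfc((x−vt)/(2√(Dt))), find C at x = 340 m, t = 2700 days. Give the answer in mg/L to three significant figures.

125 mg/L

For a continuous step input, C/C₀ ≈ ½·erfc((x−vt)/(2√(Dt))).
vt = 0.18 × 2700 = 486 m and 2√(Dt) = 2√(1.2 × 2700) = 113.8 m.
Argument (x−vt)/(2√(Dt)) = (340 − 486)/113.8 = -1.283; ½·erfc(-1.283) = 0.9652.
C = 130 × 0.9652 = 125 mg/L.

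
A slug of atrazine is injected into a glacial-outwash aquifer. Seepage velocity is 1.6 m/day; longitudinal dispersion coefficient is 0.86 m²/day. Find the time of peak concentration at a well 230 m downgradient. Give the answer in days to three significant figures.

143 days

For the 1D instantaneous-source solution, setting ∂C/∂t = 0 at fixed x gives v²t² + 2Dt − x² = 0, so t = (√(D² + v²x²) − D)/v².
√(D² + v²x²) = √(0.86² + 1.6² × 230²) = 368.0; v² = 2.56.
t = (368.0 − 0.86)/2.56 = 143 days (vs. the pure-advection estimate x/v = 144 d).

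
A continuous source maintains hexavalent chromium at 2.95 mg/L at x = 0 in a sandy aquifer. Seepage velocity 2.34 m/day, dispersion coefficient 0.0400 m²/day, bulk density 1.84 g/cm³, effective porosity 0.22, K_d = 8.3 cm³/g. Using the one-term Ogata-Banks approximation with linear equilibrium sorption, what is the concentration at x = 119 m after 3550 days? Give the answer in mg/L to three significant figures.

0.895 mg/L

Retardation factor R = 1 + ρ_b·K_d/n = 1 + 1.84 × 8.3/0.22 = 70.42.
Sorption retards both mechanisms: v_R = v/R = 0.03323 m/day, D_R = D/R = 0.0005680 m²/day.
v_R·t = 0.03323 × 3550 = 117.9665 m; 2√(D_R t) = 2.840 m; argument = (119 − 117.9665)/2.840 = 0.3639.
C = C₀ × ½·erfc(0.3639) = 2.95 × 0.3034 = 0.895 mg/L.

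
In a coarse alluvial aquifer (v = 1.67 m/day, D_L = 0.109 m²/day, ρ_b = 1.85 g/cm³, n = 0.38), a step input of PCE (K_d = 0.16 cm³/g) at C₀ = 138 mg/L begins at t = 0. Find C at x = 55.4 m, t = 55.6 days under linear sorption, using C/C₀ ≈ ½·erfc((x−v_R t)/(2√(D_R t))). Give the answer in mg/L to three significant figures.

15.1 mg/L

Retardation factor R = 1 + ρ_b·K_d/n = 1 + 1.85 × 0.16/0.38 = 1.779.
Sorption retards both mechanisms: v_R = v/R = 0.9387 m/day, D_R = D/R = 0.06127 m²/day.
v_R·t = 0.9387 × 55.6 = 52.19172 m; 2√(D_R t) = 3.691 m; argument = (55.4 − 52.19172)/3.691 = 0.8692.
C = C₀ × ½·erfc(0.8692) = 138 × 0.1095 = 15.1 mg/L.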